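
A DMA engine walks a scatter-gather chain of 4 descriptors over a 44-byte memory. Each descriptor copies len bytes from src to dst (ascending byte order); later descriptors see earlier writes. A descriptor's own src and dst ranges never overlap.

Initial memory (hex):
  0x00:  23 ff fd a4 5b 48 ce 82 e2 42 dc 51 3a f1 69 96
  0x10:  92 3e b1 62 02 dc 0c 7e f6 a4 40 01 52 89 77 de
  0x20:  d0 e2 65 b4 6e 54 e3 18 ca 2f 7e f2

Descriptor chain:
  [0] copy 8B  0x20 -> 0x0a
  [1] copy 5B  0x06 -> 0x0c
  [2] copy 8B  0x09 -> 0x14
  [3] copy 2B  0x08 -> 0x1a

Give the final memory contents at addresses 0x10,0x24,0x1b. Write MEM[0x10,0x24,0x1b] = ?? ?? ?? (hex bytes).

MEM[0x10,0x24,0x1b] = d0 6e 42

[0] 0x20->0x0a len=8 : d0 e2 65 b4 6e 54 e3 18
[1] 0x06->0x0c len=5 : ce 82 e2 42 d0
[2] 0x09->0x14 len=8 : 42 d0 e2 ce 82 e2 42 d0
[3] 0x08->0x1a len=2 : e2 42
query mem[0x10]=0xd0, mem[0x24]=0x6e, mem[0x1b]=0x42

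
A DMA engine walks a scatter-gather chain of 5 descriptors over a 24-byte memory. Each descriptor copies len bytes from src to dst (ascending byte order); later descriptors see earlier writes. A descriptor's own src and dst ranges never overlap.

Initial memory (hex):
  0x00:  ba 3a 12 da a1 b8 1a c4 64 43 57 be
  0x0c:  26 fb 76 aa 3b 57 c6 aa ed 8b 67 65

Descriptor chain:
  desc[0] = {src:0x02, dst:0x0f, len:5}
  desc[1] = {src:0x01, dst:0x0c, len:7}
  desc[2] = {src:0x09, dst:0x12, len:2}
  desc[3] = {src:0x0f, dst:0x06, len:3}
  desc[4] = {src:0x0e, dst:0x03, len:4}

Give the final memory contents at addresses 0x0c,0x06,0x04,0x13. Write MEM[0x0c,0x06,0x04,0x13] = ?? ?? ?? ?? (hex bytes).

D0: mem[0x0f..0x13] <- [12 da a1 b8 1a]
D1: mem[0x0c..0x12] <- [3a 12 da a1 b8 1a c4]
D2: mem[0x12..0x13] <- [43 57]
D3: mem[0x06..0x08] <- [a1 b8 1a]
D4: mem[0x03..0x06] <- [da a1 b8 1a]
query mem[0x0c]=0x3a, mem[0x06]=0x1a, mem[0x04]=0xa1, mem[0x13]=0x57

MEM[0x0c,0x06,0x04,0x13] = 3a 1a a1 57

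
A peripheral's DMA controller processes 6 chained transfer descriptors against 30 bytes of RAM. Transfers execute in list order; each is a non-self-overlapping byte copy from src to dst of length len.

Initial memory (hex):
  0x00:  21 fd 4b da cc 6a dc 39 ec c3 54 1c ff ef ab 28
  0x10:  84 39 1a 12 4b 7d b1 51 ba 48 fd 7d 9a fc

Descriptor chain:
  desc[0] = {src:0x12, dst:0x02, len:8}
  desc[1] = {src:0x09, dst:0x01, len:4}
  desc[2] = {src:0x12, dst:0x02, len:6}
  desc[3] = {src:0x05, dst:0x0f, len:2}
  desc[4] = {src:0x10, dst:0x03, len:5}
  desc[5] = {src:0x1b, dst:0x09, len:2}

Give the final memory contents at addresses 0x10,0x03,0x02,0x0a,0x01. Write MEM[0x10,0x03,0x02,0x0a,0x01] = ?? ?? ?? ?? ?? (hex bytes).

D0: mem[0x02..0x09] <- [1a 12 4b 7d b1 51 ba 48]
D1: mem[0x01..0x04] <- [48 54 1c ff]
D2: mem[0x02..0x07] <- [1a 12 4b 7d b1 51]
D3: mem[0x0f..0x10] <- [7d b1]
D4: mem[0x03..0x07] <- [b1 39 1a 12 4b]
D5: mem[0x09..0x0a] <- [7d 9a]
query mem[0x10]=0xb1, mem[0x03]=0xb1, mem[0x02]=0x1a, mem[0x0a]=0x9a, mem[0x01]=0x48

MEM[0x10,0x03,0x02,0x0a,0x01] = b1 b1 1a 9a 48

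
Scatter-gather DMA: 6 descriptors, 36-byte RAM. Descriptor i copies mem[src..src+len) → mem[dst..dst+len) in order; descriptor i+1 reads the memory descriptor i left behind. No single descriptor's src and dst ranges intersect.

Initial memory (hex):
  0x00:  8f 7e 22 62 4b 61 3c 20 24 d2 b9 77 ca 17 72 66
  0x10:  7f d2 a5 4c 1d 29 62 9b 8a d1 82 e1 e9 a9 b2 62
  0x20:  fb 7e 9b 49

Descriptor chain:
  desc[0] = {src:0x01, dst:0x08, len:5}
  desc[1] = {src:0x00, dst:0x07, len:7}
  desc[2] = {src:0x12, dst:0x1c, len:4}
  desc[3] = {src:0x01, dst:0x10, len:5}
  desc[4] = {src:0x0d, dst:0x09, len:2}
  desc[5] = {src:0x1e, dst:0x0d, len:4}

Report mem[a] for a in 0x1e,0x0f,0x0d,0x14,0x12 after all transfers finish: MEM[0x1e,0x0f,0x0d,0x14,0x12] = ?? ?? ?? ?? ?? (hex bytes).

  after D0: wrote 5B at 0x08 = 7e22624b61
  after D1: wrote 7B at 0x07 = 8f7e22624b613c
  after D2: wrote 4B at 0x1c = a54c1d29
  after D3: wrote 5B at 0x10 = 7e22624b61
  after D4: wrote 2B at 0x09 = 3c72
  after D5: wrote 4B at 0x0d = 1d29fb7e
query mem[0x1e]=0x1d, mem[0x0f]=0xfb, mem[0x0d]=0x1d, mem[0x14]=0x61, mem[0x12]=0x62

MEM[0x1e,0x0f,0x0d,0x14,0x12] = 1d fb 1d 61 62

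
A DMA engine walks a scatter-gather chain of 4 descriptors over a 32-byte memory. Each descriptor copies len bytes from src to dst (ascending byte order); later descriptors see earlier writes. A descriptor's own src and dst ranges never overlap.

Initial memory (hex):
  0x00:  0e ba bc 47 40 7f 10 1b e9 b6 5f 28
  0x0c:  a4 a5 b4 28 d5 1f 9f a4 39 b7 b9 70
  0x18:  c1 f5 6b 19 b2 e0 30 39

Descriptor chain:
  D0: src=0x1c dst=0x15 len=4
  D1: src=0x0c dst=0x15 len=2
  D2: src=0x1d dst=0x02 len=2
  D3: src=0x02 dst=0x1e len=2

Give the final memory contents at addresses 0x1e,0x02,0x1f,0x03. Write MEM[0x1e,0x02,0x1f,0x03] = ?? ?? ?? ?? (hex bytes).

MEM[0x1e,0x02,0x1f,0x03] = e0 e0 30 30

[0] 0x1c->0x15 len=4 : b2 e0 30 39
[1] 0x0c->0x15 len=2 : a4 a5
[2] 0x1d->0x02 len=2 : e0 30
[3] 0x02->0x1e len=2 : e0 30
query mem[0x1e]=0xe0, mem[0x02]=0xe0, mem[0x1f]=0x30, mem[0x03]=0x30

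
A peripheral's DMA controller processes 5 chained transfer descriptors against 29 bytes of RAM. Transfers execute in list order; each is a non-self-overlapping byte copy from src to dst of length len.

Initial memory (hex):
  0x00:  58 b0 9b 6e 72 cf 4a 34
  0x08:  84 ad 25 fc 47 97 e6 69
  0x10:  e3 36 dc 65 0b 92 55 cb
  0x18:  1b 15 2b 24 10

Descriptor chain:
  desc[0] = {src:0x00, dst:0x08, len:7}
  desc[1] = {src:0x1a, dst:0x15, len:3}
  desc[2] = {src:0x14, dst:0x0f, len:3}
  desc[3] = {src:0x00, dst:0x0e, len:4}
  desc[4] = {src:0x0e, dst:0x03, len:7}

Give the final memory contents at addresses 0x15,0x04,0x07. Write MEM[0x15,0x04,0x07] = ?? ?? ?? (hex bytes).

D0: mem[0x08..0x0e] <- [58 b0 9b 6e 72 cf 4a]
D1: mem[0x15..0x17] <- [2b 24 10]
D2: mem[0x0f..0x11] <- [0b 2b 24]
D3: mem[0x0e..0x11] <- [58 b0 9b 6e]
D4: mem[0x03..0x09] <- [58 b0 9b 6e dc 65 0b]
query mem[0x15]=0x2b, mem[0x04]=0xb0, mem[0x07]=0xdc

MEM[0x15,0x04,0x07] = 2b b0 dc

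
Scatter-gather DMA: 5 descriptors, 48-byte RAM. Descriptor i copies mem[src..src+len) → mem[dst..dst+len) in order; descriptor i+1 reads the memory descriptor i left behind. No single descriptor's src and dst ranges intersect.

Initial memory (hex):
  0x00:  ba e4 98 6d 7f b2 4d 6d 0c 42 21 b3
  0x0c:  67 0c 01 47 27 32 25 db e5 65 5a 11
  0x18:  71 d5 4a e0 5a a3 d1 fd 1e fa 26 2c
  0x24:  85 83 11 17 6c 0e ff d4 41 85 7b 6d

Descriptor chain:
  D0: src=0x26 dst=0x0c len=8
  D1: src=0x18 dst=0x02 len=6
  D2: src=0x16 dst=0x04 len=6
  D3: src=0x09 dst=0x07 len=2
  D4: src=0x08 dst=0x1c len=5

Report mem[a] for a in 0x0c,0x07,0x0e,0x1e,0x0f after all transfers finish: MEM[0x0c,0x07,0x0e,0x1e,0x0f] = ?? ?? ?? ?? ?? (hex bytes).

[0] 0x26->0x0c len=8 : 11 17 6c 0e ff d4 41 85
[1] 0x18->0x02 len=6 : 71 d5 4a e0 5a a3
[2] 0x16->0x04 len=6 : 5a 11 71 d5 4a e0
[3] 0x09->0x07 len=2 : e0 21
[4] 0x08->0x1c len=5 : 21 e0 21 b3 11
query mem[0x0c]=0x11, mem[0x07]=0xe0, mem[0x0e]=0x6c, mem[0x1e]=0x21, mem[0x0f]=0x0e

MEM[0x0c,0x07,0x0e,0x1e,0x0f] = 11 e0 6c 21 0e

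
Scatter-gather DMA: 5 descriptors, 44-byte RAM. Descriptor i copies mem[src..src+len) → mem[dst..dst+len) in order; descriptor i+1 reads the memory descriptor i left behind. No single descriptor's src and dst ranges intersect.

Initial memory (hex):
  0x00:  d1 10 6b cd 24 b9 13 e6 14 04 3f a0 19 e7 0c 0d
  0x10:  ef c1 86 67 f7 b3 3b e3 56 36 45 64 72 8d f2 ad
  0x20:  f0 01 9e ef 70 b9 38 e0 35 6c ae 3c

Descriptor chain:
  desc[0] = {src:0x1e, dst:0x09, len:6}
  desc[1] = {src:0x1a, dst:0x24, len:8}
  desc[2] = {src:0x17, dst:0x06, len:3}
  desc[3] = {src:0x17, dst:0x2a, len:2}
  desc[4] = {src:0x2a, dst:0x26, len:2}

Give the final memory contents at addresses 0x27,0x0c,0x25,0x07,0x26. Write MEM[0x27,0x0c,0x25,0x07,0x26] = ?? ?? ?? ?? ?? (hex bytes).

MEM[0x27,0x0c,0x25,0x07,0x26] = 56 01 64 56 e3

  after D0: wrote 6B at 0x09 = f2adf0019eef
  after D1: wrote 8B at 0x24 = 4564728df2adf001
  after D2: wrote 3B at 0x06 = e35636
  after D3: wrote 2B at 0x2a = e356
  after D4: wrote 2B at 0x26 = e356
query mem[0x27]=0x56, mem[0x0c]=0x01, mem[0x25]=0x64, mem[0x07]=0x56, mem[0x26]=0xe3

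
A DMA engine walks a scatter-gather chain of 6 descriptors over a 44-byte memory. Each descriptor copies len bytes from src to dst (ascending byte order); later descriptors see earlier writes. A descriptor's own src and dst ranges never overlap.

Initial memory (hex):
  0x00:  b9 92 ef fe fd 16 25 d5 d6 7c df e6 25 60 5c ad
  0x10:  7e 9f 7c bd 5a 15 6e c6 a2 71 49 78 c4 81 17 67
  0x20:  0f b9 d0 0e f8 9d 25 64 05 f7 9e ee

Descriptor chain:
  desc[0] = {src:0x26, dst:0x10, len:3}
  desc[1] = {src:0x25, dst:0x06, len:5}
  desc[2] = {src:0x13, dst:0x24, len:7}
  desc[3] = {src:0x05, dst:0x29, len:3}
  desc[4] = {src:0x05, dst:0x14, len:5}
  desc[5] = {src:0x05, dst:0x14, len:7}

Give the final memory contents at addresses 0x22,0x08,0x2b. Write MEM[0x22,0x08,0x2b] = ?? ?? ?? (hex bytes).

MEM[0x22,0x08,0x2b] = d0 64 25

#0 dst[0x10+3] := {0x25,0x64,0x05}
#1 dst[0x06+5] := {0x9d,0x25,0x64,0x05,0xf7}
#2 dst[0x24+7] := {0xbd,0x5a,0x15,0x6e,0xc6,0xa2,0x71}
#3 dst[0x29+3] := {0x16,0x9d,0x25}
#4 dst[0x14+5] := {0x16,0x9d,0x25,0x64,0x05}
#5 dst[0x14+7] := {0x16,0x9d,0x25,0x64,0x05,0xf7,0xe6}
query mem[0x22]=0xd0, mem[0x08]=0x64, mem[0x2b]=0x25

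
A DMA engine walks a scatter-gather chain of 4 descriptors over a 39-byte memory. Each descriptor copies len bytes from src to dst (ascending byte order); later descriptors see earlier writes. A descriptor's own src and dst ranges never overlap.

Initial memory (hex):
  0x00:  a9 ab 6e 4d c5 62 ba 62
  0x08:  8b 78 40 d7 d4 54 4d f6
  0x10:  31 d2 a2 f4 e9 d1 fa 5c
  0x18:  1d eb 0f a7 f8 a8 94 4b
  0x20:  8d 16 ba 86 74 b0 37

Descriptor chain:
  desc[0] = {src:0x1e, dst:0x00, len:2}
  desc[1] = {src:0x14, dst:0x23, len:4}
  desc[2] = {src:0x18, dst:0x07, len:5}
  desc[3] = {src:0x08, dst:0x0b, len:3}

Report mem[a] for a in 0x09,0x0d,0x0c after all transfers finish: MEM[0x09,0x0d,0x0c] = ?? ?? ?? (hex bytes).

  after D0: wrote 2B at 0x00 = 944b
  after D1: wrote 4B at 0x23 = e9d1fa5c
  after D2: wrote 5B at 0x07 = 1deb0fa7f8
  after D3: wrote 3B at 0x0b = eb0fa7
query mem[0x09]=0x0f, mem[0x0d]=0xa7, mem[0x0c]=0x0f

MEM[0x09,0x0d,0x0c] = 0f a7 0f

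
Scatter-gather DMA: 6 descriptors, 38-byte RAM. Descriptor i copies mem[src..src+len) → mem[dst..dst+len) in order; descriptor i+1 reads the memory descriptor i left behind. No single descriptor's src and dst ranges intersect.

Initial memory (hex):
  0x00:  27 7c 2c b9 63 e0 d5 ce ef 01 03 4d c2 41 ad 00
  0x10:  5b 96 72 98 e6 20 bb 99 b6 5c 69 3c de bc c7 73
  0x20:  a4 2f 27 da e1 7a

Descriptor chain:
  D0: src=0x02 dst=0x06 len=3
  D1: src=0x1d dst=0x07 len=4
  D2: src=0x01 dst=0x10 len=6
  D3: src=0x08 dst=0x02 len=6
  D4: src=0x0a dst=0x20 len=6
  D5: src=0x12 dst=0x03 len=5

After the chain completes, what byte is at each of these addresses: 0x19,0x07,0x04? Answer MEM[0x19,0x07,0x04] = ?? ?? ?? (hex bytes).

#0 dst[0x06+3] := {0x2c,0xb9,0x63}
#1 dst[0x07+4] := {0xbc,0xc7,0x73,0xa4}
#2 dst[0x10+6] := {0x7c,0x2c,0xb9,0x63,0xe0,0x2c}
#3 dst[0x02+6] := {0xc7,0x73,0xa4,0x4d,0xc2,0x41}
#4 dst[0x20+6] := {0xa4,0x4d,0xc2,0x41,0xad,0x00}
#5 dst[0x03+5] := {0xb9,0x63,0xe0,0x2c,0xbb}
query mem[0x19]=0x5c, mem[0x07]=0xbb, mem[0x04]=0x63

MEM[0x19,0x07,0x04] = 5c bb 63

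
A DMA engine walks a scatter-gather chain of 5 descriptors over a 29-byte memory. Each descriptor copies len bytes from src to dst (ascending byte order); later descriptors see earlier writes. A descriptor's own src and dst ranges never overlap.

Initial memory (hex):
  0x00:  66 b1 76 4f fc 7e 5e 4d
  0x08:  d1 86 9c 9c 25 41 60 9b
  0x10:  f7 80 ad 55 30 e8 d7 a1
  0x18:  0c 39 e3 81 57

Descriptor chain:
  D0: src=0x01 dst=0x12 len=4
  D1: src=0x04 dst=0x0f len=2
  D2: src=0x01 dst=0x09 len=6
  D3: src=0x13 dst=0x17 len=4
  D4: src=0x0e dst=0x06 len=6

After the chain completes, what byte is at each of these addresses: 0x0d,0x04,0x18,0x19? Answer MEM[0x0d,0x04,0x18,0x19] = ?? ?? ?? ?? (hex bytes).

MEM[0x0d,0x04,0x18,0x19] = 7e fc 4f fc

[0] 0x01->0x12 len=4 : b1 76 4f fc
[1] 0x04->0x0f len=2 : fc 7e
[2] 0x01->0x09 len=6 : b1 76 4f fc 7e 5e
[3] 0x13->0x17 len=4 : 76 4f fc d7
[4] 0x0e->0x06 len=6 : 5e fc 7e 80 b1 76
query mem[0x0d]=0x7e, mem[0x04]=0xfc, mem[0x18]=0x4f, mem[0x19]=0xfc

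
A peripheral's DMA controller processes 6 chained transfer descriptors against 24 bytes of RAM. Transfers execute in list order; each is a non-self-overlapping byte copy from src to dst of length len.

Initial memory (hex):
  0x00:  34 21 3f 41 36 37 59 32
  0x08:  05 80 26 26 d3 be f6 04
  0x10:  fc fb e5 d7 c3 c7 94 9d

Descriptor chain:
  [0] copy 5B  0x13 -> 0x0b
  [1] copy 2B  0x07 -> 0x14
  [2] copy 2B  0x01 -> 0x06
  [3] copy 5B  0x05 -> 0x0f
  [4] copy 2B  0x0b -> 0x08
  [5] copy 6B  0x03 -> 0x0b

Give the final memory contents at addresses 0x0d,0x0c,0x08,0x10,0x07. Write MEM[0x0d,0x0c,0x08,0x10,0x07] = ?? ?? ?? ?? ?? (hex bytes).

[0] 0x13->0x0b len=5 : d7 c3 c7 94 9d
[1] 0x07->0x14 len=2 : 32 05
[2] 0x01->0x06 len=2 : 21 3f
[3] 0x05->0x0f len=5 : 37 21 3f 05 80
[4] 0x0b->0x08 len=2 : d7 c3
[5] 0x03->0x0b len=6 : 41 36 37 21 3f d7
query mem[0x0d]=0x37, mem[0x0c]=0x36, mem[0x08]=0xd7, mem[0x10]=0xd7, mem[0x07]=0x3f

MEM[0x0d,0x0c,0x08,0x10,0x07] = 37 36 d7 d7 3f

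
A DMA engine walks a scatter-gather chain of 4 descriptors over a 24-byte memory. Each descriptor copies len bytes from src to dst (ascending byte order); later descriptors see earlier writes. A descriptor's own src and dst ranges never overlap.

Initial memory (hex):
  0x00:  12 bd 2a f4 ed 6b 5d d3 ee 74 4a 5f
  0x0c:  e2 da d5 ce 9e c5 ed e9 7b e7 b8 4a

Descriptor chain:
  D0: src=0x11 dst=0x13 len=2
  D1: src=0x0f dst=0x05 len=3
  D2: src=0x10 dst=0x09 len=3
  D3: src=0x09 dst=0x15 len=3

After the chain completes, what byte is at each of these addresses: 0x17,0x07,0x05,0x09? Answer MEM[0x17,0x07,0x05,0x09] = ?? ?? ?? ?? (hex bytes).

  after D0: wrote 2B at 0x13 = c5ed
  after D1: wrote 3B at 0x05 = ce9ec5
  after D2: wrote 3B at 0x09 = 9ec5ed
  after D3: wrote 3B at 0x15 = 9ec5ed
query mem[0x17]=0xed, mem[0x07]=0xc5, mem[0x05]=0xce, mem[0x09]=0x9e

MEM[0x17,0x07,0x05,0x09] = ed c5 ce 9e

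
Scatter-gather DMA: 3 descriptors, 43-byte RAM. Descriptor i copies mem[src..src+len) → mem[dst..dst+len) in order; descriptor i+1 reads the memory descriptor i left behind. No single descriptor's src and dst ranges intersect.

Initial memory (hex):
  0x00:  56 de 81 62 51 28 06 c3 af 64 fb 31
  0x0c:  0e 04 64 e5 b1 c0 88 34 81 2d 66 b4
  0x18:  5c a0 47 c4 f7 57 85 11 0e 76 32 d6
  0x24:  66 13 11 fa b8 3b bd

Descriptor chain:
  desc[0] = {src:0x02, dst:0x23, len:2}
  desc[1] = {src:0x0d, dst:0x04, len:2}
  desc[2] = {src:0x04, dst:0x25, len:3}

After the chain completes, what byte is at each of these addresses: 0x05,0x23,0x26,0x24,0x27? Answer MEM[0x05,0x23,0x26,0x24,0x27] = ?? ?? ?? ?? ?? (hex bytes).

#0 dst[0x23+2] := {0x81,0x62}
#1 dst[0x04+2] := {0x04,0x64}
#2 dst[0x25+3] := {0x04,0x64,0x06}
query mem[0x05]=0x64, mem[0x23]=0x81, mem[0x26]=0x64, mem[0x24]=0x62, mem[0x27]=0x06

MEM[0x05,0x23,0x26,0x24,0x27] = 64 81 64 62 06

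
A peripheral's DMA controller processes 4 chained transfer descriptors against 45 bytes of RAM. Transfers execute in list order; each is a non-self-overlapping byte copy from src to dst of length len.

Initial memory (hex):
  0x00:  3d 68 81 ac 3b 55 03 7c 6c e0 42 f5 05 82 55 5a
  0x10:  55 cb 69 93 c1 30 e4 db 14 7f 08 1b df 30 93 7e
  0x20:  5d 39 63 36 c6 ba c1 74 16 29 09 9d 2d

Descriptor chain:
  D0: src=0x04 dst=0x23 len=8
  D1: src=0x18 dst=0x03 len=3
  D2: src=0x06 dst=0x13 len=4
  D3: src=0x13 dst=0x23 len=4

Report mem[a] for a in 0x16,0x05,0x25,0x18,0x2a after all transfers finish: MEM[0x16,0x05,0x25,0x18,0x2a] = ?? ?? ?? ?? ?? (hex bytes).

MEM[0x16,0x05,0x25,0x18,0x2a] = e0 08 6c 14 f5

[0] 0x04->0x23 len=8 : 3b 55 03 7c 6c e0 42 f5
[1] 0x18->0x03 len=3 : 14 7f 08
[2] 0x06->0x13 len=4 : 03 7c 6c e0
[3] 0x13->0x23 len=4 : 03 7c 6c e0
query mem[0x16]=0xe0, mem[0x05]=0x08, mem[0x25]=0x6c, mem[0x18]=0x14, mem[0x2a]=0xf5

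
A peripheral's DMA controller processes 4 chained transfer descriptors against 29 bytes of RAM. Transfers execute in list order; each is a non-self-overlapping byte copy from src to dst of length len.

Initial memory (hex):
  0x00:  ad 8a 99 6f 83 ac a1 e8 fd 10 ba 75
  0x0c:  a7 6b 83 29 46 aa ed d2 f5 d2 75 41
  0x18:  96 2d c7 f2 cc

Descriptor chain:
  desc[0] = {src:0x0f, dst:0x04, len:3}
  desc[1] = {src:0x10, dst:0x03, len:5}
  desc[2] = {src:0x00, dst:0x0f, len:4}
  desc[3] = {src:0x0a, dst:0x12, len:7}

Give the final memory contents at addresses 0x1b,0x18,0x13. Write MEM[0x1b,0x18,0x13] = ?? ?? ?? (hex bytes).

#0 dst[0x04+3] := {0x29,0x46,0xaa}
#1 dst[0x03+5] := {0x46,0xaa,0xed,0xd2,0xf5}
#2 dst[0x0f+4] := {0xad,0x8a,0x99,0x46}
#3 dst[0x12+7] := {0xba,0x75,0xa7,0x6b,0x83,0xad,0x8a}
query mem[0x1b]=0xf2, mem[0x18]=0x8a, mem[0x13]=0x75

MEM[0x1b,0x18,0x13] = f2 8a 75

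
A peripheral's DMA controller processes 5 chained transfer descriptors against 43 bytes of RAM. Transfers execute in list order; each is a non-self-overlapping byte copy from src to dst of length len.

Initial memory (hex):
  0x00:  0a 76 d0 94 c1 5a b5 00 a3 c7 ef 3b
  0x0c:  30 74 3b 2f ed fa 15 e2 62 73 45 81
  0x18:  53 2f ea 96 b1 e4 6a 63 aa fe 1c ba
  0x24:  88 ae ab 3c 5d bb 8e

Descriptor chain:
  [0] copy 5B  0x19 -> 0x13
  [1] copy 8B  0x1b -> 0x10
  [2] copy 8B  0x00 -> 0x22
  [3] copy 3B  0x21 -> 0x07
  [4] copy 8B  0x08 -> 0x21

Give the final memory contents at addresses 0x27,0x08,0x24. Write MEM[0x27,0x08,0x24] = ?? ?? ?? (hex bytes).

MEM[0x27,0x08,0x24] = 3b 0a 3b

  after D0: wrote 5B at 0x13 = 2fea96b1e4
  after D1: wrote 8B at 0x10 = 96b1e46a63aafe1c
  after D2: wrote 8B at 0x22 = 0a76d094c15ab500
  after D3: wrote 3B at 0x07 = fe0a76
  after D4: wrote 8B at 0x21 = 0a76ef3b30743b2f
query mem[0x27]=0x3b, mem[0x08]=0x0a, mem[0x24]=0x3b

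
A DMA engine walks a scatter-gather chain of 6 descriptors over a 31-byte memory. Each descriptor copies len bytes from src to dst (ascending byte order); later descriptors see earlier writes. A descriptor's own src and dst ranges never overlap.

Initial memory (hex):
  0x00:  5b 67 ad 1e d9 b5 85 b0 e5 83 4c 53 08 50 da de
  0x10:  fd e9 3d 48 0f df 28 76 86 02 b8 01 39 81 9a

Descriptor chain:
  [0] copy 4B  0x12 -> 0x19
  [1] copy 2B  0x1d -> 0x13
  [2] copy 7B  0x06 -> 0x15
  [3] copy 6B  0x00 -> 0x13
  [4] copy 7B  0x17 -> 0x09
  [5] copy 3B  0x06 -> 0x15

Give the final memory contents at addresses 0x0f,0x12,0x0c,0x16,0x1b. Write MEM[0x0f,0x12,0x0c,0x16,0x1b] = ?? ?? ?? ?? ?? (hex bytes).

  after D0: wrote 4B at 0x19 = 3d480fdf
  after D1: wrote 2B at 0x13 = 819a
  after D2: wrote 7B at 0x15 = 85b0e5834c5308
  after D3: wrote 6B at 0x13 = 5b67ad1ed9b5
  after D4: wrote 7B at 0x09 = d9b54c5308df81
  after D5: wrote 3B at 0x15 = 85b0e5
query mem[0x0f]=0x81, mem[0x12]=0x3d, mem[0x0c]=0x53, mem[0x16]=0xb0, mem[0x1b]=0x08

MEM[0x0f,0x12,0x0c,0x16,0x1b] = 81 3d 53 b0 08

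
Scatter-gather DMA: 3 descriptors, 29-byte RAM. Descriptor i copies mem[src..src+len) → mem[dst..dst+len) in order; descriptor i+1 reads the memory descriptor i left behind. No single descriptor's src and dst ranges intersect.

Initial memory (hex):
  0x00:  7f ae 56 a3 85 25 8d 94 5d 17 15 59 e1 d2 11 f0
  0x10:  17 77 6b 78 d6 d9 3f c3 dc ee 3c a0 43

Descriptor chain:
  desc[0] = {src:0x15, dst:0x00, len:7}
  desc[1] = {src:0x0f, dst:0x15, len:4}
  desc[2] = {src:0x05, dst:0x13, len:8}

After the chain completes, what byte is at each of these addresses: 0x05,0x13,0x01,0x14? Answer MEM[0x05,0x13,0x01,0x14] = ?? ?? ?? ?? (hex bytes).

MEM[0x05,0x13,0x01,0x14] = 3c 3c 3f a0

  after D0: wrote 7B at 0x00 = d93fc3dcee3ca0
  after D1: wrote 4B at 0x15 = f017776b
  after D2: wrote 8B at 0x13 = 3ca0945d171559e1
query mem[0x05]=0x3c, mem[0x13]=0x3c, mem[0x01]=0x3f, mem[0x14]=0xa0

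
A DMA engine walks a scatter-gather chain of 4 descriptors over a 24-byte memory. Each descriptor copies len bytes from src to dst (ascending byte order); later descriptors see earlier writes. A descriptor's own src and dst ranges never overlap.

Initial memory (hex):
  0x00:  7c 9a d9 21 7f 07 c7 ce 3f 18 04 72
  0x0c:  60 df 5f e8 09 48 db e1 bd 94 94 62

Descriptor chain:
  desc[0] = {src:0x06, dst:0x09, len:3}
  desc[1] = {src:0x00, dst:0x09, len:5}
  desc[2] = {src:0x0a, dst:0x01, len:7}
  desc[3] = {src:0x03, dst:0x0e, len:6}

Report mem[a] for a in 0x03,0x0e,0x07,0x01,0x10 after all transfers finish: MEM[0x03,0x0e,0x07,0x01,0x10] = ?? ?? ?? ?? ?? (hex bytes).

MEM[0x03,0x0e,0x07,0x01,0x10] = 21 21 09 9a 5f

#0 dst[0x09+3] := {0xc7,0xce,0x3f}
#1 dst[0x09+5] := {0x7c,0x9a,0xd9,0x21,0x7f}
#2 dst[0x01+7] := {0x9a,0xd9,0x21,0x7f,0x5f,0xe8,0x09}
#3 dst[0x0e+6] := {0x21,0x7f,0x5f,0xe8,0x09,0x3f}
query mem[0x03]=0x21, mem[0x0e]=0x21, mem[0x07]=0x09, mem[0x01]=0x9a, mem[0x10]=0x5f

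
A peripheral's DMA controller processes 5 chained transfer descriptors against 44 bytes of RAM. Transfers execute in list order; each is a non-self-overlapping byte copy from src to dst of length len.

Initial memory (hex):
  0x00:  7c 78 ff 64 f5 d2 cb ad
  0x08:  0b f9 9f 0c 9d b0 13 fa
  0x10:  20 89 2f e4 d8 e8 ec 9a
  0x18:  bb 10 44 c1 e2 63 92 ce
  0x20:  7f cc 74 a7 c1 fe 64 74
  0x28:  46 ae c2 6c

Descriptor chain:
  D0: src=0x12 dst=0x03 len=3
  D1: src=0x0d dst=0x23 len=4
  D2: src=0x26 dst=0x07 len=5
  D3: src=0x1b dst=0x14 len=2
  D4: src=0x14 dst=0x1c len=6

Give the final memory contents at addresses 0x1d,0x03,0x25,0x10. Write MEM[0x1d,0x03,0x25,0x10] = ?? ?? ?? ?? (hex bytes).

MEM[0x1d,0x03,0x25,0x10] = e2 2f fa 20

#0 dst[0x03+3] := {0x2f,0xe4,0xd8}
#1 dst[0x23+4] := {0xb0,0x13,0xfa,0x20}
#2 dst[0x07+5] := {0x20,0x74,0x46,0xae,0xc2}
#3 dst[0x14+2] := {0xc1,0xe2}
#4 dst[0x1c+6] := {0xc1,0xe2,0xec,0x9a,0xbb,0x10}
query mem[0x1d]=0xe2, mem[0x03]=0x2f, mem[0x25]=0xfa, mem[0x10]=0x20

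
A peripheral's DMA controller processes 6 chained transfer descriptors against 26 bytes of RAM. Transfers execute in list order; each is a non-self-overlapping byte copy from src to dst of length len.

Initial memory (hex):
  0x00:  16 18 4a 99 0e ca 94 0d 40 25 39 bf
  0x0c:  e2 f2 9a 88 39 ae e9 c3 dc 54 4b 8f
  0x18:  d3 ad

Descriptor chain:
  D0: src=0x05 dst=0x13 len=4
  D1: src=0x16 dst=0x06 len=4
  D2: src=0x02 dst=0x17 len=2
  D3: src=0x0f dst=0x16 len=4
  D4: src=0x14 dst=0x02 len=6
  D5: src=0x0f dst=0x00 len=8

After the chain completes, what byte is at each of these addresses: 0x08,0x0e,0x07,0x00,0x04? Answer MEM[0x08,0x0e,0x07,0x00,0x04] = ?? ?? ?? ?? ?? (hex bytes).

#0 dst[0x13+4] := {0xca,0x94,0x0d,0x40}
#1 dst[0x06+4] := {0x40,0x8f,0xd3,0xad}
#2 dst[0x17+2] := {0x4a,0x99}
#3 dst[0x16+4] := {0x88,0x39,0xae,0xe9}
#4 dst[0x02+6] := {0x94,0x0d,0x88,0x39,0xae,0xe9}
#5 dst[0x00+8] := {0x88,0x39,0xae,0xe9,0xca,0x94,0x0d,0x88}
query mem[0x08]=0xd3, mem[0x0e]=0x9a, mem[0x07]=0x88, mem[0x00]=0x88, mem[0x04]=0xca

MEM[0x08,0x0e,0x07,0x00,0x04] = d3 9a 88 88 ca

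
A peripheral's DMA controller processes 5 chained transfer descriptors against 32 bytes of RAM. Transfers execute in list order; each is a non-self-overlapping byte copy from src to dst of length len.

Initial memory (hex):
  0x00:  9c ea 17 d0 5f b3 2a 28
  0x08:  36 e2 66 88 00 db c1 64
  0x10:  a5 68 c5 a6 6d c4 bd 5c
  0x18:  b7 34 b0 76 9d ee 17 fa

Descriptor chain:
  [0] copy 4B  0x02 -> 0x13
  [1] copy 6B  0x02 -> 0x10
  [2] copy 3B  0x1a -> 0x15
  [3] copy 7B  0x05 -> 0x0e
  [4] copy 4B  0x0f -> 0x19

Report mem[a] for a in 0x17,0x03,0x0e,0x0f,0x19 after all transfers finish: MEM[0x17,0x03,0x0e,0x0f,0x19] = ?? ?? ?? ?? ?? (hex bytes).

MEM[0x17,0x03,0x0e,0x0f,0x19] = 9d d0 b3 2a 2a

[0] 0x02->0x13 len=4 : 17 d0 5f b3
[1] 0x02->0x10 len=6 : 17 d0 5f b3 2a 28
[2] 0x1a->0x15 len=3 : b0 76 9d
[3] 0x05->0x0e len=7 : b3 2a 28 36 e2 66 88
[4] 0x0f->0x19 len=4 : 2a 28 36 e2
query mem[0x17]=0x9d, mem[0x03]=0xd0, mem[0x0e]=0xb3, mem[0x0f]=0x2a, mem[0x19]=0x2a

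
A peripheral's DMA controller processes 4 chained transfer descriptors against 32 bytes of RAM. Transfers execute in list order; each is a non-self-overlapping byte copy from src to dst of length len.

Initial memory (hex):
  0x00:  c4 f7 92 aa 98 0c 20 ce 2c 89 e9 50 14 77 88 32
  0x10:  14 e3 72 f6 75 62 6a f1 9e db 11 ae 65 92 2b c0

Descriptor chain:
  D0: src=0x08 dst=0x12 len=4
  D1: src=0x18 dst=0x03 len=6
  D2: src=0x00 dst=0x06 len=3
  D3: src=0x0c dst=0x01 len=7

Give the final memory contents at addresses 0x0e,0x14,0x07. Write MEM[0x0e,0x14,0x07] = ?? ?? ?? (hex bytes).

MEM[0x0e,0x14,0x07] = 88 e9 2c

#0 dst[0x12+4] := {0x2c,0x89,0xe9,0x50}
#1 dst[0x03+6] := {0x9e,0xdb,0x11,0xae,0x65,0x92}
#2 dst[0x06+3] := {0xc4,0xf7,0x92}
#3 dst[0x01+7] := {0x14,0x77,0x88,0x32,0x14,0xe3,0x2c}
query mem[0x0e]=0x88, mem[0x14]=0xe9, mem[0x07]=0x2c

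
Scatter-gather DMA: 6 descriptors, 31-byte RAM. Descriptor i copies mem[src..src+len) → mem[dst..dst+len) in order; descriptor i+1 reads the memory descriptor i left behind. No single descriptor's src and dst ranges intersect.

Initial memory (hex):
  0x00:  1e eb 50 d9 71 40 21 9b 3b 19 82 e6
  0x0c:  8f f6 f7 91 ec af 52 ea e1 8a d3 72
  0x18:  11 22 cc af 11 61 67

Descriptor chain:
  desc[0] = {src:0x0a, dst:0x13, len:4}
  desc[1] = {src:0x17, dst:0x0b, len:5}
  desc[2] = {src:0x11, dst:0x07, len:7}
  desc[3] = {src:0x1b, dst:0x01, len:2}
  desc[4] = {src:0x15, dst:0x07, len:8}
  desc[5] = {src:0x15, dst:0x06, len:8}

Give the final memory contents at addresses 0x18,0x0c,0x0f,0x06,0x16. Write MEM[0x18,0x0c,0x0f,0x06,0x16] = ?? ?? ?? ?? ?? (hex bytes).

  after D0: wrote 4B at 0x13 = 82e68ff6
  after D1: wrote 5B at 0x0b = 721122ccaf
  after D2: wrote 7B at 0x07 = af5282e68ff672
  after D3: wrote 2B at 0x01 = af11
  after D4: wrote 8B at 0x07 = 8ff6721122ccaf11
  after D5: wrote 8B at 0x06 = 8ff6721122ccaf11
query mem[0x18]=0x11, mem[0x0c]=0xaf, mem[0x0f]=0xaf, mem[0x06]=0x8f, mem[0x16]=0xf6

MEM[0x18,0x0c,0x0f,0x06,0x16] = 11 af af 8f f6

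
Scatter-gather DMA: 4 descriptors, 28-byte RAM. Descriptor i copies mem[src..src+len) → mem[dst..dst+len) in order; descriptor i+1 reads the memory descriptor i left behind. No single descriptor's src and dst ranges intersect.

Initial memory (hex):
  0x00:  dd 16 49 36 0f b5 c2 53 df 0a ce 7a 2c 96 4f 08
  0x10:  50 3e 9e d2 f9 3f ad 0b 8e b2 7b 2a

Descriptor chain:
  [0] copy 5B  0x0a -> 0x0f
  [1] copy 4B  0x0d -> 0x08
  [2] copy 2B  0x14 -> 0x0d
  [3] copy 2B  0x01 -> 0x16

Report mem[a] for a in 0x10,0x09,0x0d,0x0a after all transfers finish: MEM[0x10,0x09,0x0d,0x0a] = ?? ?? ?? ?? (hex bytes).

MEM[0x10,0x09,0x0d,0x0a] = 7a 4f f9 ce

#0 dst[0x0f+5] := {0xce,0x7a,0x2c,0x96,0x4f}
#1 dst[0x08+4] := {0x96,0x4f,0xce,0x7a}
#2 dst[0x0d+2] := {0xf9,0x3f}
#3 dst[0x16+2] := {0x16,0x49}
query mem[0x10]=0x7a, mem[0x09]=0x4f, mem[0x0d]=0xf9, mem[0x0a]=0xce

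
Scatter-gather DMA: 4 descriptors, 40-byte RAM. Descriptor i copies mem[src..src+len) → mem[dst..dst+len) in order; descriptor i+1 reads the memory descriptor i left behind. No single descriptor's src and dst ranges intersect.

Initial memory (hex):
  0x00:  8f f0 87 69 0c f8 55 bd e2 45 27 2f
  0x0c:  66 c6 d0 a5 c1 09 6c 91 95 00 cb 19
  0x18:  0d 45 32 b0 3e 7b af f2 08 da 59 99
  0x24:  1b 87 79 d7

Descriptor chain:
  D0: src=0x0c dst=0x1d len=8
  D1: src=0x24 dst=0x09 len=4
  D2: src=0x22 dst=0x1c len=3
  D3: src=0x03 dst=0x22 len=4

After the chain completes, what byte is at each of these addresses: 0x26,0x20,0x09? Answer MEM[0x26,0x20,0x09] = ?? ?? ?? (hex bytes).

MEM[0x26,0x20,0x09] = 79 a5 91

D0: mem[0x1d..0x24] <- [66 c6 d0 a5 c1 09 6c 91]
D1: mem[0x09..0x0c] <- [91 87 79 d7]
D2: mem[0x1c..0x1e] <- [09 6c 91]
D3: mem[0x22..0x25] <- [69 0c f8 55]
query mem[0x26]=0x79, mem[0x20]=0xa5, mem[0x09]=0x91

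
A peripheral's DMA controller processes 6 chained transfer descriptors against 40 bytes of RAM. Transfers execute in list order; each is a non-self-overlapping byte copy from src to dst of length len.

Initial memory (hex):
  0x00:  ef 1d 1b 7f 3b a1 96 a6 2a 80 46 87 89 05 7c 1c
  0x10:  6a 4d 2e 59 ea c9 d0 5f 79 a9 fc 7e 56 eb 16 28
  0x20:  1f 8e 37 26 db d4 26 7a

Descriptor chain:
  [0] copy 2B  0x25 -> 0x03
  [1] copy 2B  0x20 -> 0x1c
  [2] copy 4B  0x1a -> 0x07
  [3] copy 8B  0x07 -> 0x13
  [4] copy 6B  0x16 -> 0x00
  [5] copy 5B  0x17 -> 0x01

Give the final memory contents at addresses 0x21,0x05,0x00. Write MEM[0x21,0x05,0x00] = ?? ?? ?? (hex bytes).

MEM[0x21,0x05,0x00] = 8e 7e 8e

  after D0: wrote 2B at 0x03 = d426
  after D1: wrote 2B at 0x1c = 1f8e
  after D2: wrote 4B at 0x07 = fc7e1f8e
  after D3: wrote 8B at 0x13 = fc7e1f8e8789057c
  after D4: wrote 6B at 0x00 = 8e8789057c7e
  after D5: wrote 5B at 0x01 = 8789057c7e
query mem[0x21]=0x8e, mem[0x05]=0x7e, mem[0x00]=0x8e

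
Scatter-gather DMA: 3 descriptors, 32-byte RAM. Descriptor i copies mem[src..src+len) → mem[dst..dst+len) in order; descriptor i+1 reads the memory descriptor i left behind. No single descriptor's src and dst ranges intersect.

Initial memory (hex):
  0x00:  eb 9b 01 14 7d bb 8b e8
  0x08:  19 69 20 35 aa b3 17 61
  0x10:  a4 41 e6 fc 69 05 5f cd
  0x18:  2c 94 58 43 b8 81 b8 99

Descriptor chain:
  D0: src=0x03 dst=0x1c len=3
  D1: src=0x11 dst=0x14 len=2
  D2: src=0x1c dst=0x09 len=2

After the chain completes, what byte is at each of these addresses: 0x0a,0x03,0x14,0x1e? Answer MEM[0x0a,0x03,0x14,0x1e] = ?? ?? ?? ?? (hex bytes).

MEM[0x0a,0x03,0x14,0x1e] = 7d 14 41 bb

[0] 0x03->0x1c len=3 : 14 7d bb
[1] 0x11->0x14 len=2 : 41 e6
[2] 0x1c->0x09 len=2 : 14 7d
query mem[0x0a]=0x7d, mem[0x03]=0x14, mem[0x14]=0x41, mem[0x1e]=0xbb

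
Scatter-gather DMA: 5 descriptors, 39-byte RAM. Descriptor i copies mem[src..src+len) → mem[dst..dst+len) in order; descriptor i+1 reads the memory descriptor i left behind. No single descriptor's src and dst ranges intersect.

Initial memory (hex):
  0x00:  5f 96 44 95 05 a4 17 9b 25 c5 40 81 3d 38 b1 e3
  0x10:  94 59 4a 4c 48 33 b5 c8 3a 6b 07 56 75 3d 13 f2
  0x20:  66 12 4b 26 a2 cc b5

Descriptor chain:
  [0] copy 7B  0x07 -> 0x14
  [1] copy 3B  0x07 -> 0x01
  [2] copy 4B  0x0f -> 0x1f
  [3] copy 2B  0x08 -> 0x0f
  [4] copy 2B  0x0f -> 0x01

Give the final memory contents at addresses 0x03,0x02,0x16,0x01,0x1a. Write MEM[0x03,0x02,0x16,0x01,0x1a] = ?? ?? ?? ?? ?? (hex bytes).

#0 dst[0x14+7] := {0x9b,0x25,0xc5,0x40,0x81,0x3d,0x38}
#1 dst[0x01+3] := {0x9b,0x25,0xc5}
#2 dst[0x1f+4] := {0xe3,0x94,0x59,0x4a}
#3 dst[0x0f+2] := {0x25,0xc5}
#4 dst[0x01+2] := {0x25,0xc5}
query mem[0x03]=0xc5, mem[0x02]=0xc5, mem[0x16]=0xc5, mem[0x01]=0x25, mem[0x1a]=0x38

MEM[0x03,0x02,0x16,0x01,0x1a] = c5 c5 c5 25 38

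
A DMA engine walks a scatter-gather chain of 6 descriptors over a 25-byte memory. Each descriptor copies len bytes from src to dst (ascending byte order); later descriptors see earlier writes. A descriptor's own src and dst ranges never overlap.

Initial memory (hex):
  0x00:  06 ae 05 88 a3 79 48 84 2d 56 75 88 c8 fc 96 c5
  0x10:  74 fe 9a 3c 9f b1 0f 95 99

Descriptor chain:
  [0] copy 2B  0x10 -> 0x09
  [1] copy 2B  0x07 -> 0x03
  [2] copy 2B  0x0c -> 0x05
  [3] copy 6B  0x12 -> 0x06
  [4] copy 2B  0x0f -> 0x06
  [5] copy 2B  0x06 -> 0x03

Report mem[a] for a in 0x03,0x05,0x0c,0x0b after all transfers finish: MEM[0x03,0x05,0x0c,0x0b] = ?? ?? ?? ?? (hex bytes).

  after D0: wrote 2B at 0x09 = 74fe
  after D1: wrote 2B at 0x03 = 842d
  after D2: wrote 2B at 0x05 = c8fc
  after D3: wrote 6B at 0x06 = 9a3c9fb10f95
  after D4: wrote 2B at 0x06 = c574
  after D5: wrote 2B at 0x03 = c574
query mem[0x03]=0xc5, mem[0x05]=0xc8, mem[0x0c]=0xc8, mem[0x0b]=0x95

MEM[0x03,0x05,0x0c,0x0b] = c5 c8 c8 95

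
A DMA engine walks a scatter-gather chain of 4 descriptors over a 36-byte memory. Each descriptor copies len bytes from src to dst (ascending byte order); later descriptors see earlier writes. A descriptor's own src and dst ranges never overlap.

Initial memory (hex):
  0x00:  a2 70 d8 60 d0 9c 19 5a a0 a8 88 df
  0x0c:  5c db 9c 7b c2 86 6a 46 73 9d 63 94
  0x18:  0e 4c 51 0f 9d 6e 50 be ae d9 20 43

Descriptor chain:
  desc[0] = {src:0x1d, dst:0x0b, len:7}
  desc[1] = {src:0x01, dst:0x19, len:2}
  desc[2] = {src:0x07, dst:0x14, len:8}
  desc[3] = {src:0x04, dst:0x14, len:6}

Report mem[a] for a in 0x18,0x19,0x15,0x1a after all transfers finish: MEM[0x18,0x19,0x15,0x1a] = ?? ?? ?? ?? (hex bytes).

  after D0: wrote 7B at 0x0b = 6e50beaed92043
  after D1: wrote 2B at 0x19 = 70d8
  after D2: wrote 8B at 0x14 = 5aa0a8886e50beae
  after D3: wrote 6B at 0x14 = d09c195aa0a8
query mem[0x18]=0xa0, mem[0x19]=0xa8, mem[0x15]=0x9c, mem[0x1a]=0xbe

MEM[0x18,0x19,0x15,0x1a] = a0 a8 9c be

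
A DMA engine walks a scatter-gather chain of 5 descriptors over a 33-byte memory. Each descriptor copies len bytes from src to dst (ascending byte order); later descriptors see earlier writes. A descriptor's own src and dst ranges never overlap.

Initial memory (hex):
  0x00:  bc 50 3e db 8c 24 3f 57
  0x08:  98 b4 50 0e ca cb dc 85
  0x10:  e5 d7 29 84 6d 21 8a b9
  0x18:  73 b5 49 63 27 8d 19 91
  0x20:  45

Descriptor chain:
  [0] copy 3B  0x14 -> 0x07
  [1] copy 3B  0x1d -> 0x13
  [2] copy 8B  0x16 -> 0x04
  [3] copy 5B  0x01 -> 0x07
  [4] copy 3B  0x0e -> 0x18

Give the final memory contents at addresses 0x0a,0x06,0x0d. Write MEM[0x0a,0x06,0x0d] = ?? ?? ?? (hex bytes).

MEM[0x0a,0x06,0x0d] = 8a 73 cb

  after D0: wrote 3B at 0x07 = 6d218a
  after D1: wrote 3B at 0x13 = 8d1991
  after D2: wrote 8B at 0x04 = 8ab973b54963278d
  after D3: wrote 5B at 0x07 = 503edb8ab9
  after D4: wrote 3B at 0x18 = dc85e5
query mem[0x0a]=0x8a, mem[0x06]=0x73, mem[0x0d]=0xcb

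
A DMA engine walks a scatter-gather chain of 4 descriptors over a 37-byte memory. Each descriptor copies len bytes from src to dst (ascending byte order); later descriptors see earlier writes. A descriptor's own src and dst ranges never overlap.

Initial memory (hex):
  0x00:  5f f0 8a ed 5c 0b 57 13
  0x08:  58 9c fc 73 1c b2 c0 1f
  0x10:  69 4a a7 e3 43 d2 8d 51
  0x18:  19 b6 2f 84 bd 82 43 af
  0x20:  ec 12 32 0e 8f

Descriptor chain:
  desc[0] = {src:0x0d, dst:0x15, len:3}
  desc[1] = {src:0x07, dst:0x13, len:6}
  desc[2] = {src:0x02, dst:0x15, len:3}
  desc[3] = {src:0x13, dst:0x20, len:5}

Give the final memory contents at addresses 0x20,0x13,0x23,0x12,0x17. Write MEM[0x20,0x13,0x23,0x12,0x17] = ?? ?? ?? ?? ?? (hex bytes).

MEM[0x20,0x13,0x23,0x12,0x17] = 13 13 ed a7 5c

[0] 0x0d->0x15 len=3 : b2 c0 1f
[1] 0x07->0x13 len=6 : 13 58 9c fc 73 1c
[2] 0x02->0x15 len=3 : 8a ed 5c
[3] 0x13->0x20 len=5 : 13 58 8a ed 5c
query mem[0x20]=0x13, mem[0x13]=0x13, mem[0x23]=0xed, mem[0x12]=0xa7, mem[0x17]=0x5c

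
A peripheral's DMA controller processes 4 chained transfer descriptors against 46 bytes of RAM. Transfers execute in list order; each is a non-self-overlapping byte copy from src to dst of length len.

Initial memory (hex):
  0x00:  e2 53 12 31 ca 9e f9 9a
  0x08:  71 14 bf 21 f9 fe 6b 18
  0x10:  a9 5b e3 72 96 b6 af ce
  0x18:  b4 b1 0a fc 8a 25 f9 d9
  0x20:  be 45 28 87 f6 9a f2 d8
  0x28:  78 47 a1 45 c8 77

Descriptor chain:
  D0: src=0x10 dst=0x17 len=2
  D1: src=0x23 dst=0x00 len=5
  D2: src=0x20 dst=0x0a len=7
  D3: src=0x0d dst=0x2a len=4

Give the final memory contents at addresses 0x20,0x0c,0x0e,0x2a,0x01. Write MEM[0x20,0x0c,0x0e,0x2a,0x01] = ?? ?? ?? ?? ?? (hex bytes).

#0 dst[0x17+2] := {0xa9,0x5b}
#1 dst[0x00+5] := {0x87,0xf6,0x9a,0xf2,0xd8}
#2 dst[0x0a+7] := {0xbe,0x45,0x28,0x87,0xf6,0x9a,0xf2}
#3 dst[0x2a+4] := {0x87,0xf6,0x9a,0xf2}
query mem[0x20]=0xbe, mem[0x0c]=0x28, mem[0x0e]=0xf6, mem[0x2a]=0x87, mem[0x01]=0xf6

MEM[0x20,0x0c,0x0e,0x2a,0x01] = be 28 f6 87 f6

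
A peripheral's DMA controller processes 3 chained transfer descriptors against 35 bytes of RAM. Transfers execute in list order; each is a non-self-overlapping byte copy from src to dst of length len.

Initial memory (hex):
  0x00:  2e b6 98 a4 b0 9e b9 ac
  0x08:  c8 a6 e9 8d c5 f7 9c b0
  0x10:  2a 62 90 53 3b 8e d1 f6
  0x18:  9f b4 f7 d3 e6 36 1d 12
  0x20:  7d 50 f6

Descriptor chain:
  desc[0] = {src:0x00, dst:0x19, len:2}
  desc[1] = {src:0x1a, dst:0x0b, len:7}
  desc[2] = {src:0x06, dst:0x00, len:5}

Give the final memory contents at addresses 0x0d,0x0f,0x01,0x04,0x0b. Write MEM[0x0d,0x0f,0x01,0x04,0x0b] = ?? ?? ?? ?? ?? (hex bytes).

MEM[0x0d,0x0f,0x01,0x04,0x0b] = e6 1d ac e9 b6

  after D0: wrote 2B at 0x19 = 2eb6
  after D1: wrote 7B at 0x0b = b6d3e6361d127d
  after D2: wrote 5B at 0x00 = b9acc8a6e9
query mem[0x0d]=0xe6, mem[0x0f]=0x1d, mem[0x01]=0xac, mem[0x04]=0xe9, mem[0x0b]=0xb6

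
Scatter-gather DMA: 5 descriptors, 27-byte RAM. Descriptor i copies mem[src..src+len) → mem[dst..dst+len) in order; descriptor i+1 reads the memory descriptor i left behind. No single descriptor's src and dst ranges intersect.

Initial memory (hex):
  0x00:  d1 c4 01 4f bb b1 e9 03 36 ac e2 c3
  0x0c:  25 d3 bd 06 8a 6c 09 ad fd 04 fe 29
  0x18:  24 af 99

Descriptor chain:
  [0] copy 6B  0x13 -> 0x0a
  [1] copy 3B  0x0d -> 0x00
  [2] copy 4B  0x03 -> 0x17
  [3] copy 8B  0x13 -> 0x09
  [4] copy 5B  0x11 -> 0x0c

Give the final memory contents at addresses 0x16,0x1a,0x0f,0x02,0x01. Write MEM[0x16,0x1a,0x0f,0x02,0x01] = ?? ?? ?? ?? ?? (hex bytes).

MEM[0x16,0x1a,0x0f,0x02,0x01] = fe e9 fd 24 29

D0: mem[0x0a..0x0f] <- [ad fd 04 fe 29 24]
D1: mem[0x00..0x02] <- [fe 29 24]
D2: mem[0x17..0x1a] <- [4f bb b1 e9]
D3: mem[0x09..0x10] <- [ad fd 04 fe 4f bb b1 e9]
D4: mem[0x0c..0x10] <- [6c 09 ad fd 04]
query mem[0x16]=0xfe, mem[0x1a]=0xe9, mem[0x0f]=0xfd, mem[0x02]=0x24, mem[0x01]=0x29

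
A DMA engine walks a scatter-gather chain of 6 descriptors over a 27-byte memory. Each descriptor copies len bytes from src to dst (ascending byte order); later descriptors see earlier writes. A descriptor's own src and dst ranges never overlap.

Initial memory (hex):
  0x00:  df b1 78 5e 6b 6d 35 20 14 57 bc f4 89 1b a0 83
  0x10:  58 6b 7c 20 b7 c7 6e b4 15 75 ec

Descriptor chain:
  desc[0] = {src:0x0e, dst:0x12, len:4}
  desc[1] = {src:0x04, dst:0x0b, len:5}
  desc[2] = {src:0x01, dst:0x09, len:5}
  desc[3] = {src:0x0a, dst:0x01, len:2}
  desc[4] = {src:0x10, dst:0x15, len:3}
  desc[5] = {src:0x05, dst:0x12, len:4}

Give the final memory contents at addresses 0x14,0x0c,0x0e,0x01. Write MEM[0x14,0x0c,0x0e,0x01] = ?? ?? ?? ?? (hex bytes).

MEM[0x14,0x0c,0x0e,0x01] = 20 6b 20 78

#0 dst[0x12+4] := {0xa0,0x83,0x58,0x6b}
#1 dst[0x0b+5] := {0x6b,0x6d,0x35,0x20,0x14}
#2 dst[0x09+5] := {0xb1,0x78,0x5e,0x6b,0x6d}
#3 dst[0x01+2] := {0x78,0x5e}
#4 dst[0x15+3] := {0x58,0x6b,0xa0}
#5 dst[0x12+4] := {0x6d,0x35,0x20,0x14}
query mem[0x14]=0x20, mem[0x0c]=0x6b, mem[0x0e]=0x20, mem[0x01]=0x78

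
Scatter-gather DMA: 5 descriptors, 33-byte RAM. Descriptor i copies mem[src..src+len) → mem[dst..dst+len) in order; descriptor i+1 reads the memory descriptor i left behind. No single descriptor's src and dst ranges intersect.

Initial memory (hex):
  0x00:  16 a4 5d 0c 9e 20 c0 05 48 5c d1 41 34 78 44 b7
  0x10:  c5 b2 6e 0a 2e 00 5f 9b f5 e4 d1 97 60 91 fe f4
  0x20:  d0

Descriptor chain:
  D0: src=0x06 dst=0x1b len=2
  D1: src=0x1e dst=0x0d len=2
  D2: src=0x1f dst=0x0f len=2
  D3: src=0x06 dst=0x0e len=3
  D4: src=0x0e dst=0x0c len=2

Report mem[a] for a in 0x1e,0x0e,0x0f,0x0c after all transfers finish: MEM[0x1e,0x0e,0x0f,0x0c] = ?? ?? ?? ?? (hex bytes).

MEM[0x1e,0x0e,0x0f,0x0c] = fe c0 05 c0

D0: mem[0x1b..0x1c] <- [c0 05]
D1: mem[0x0d..0x0e] <- [fe f4]
D2: mem[0x0f..0x10] <- [f4 d0]
D3: mem[0x0e..0x10] <- [c0 05 48]
D4: mem[0x0c..0x0d] <- [c0 05]
query mem[0x1e]=0xfe, mem[0x0e]=0xc0, mem[0x0f]=0x05, mem[0x0c]=0xc0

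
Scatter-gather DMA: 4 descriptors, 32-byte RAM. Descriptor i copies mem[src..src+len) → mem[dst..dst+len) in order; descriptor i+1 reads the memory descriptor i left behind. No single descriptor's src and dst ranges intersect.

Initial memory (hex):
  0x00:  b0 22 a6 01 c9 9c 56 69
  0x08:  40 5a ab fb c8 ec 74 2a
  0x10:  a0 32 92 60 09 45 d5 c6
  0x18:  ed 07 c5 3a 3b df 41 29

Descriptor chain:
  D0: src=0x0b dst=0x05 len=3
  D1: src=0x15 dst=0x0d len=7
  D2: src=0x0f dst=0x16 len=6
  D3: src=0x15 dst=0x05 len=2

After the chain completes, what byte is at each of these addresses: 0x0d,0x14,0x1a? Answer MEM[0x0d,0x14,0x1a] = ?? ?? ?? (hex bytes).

  after D0: wrote 3B at 0x05 = fbc8ec
  after D1: wrote 7B at 0x0d = 45d5c6ed07c53a
  after D2: wrote 6B at 0x16 = c6ed07c53a09
  after D3: wrote 2B at 0x05 = 45c6
query mem[0x0d]=0x45, mem[0x14]=0x09, mem[0x1a]=0x3a

MEM[0x0d,0x14,0x1a] = 45 09 3a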